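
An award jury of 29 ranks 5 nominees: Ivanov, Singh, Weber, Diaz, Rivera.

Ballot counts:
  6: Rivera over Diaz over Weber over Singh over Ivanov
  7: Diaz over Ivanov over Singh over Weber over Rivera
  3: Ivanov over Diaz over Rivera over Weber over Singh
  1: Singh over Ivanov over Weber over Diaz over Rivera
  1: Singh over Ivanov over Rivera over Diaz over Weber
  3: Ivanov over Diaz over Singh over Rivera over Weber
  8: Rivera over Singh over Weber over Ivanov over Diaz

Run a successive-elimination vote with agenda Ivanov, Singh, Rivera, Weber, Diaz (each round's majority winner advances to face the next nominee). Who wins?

Rivera

Round 1: Ivanov vs Singh — 13–16, Singh advances.
Round 2: Singh vs Rivera — 12–17, Rivera advances.
Round 3: Rivera vs Weber — 21–8, Rivera advances.
Round 4: Rivera vs Diaz — 15–14, Rivera advances.
The agenda winner is Rivera.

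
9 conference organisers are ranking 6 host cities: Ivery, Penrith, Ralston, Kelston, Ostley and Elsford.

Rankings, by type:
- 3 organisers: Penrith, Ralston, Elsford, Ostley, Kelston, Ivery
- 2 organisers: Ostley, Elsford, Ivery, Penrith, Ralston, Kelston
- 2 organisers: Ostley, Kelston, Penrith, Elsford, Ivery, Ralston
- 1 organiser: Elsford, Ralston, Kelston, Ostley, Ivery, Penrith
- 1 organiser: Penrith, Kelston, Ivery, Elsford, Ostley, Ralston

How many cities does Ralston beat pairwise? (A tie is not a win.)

Ralston against each rival (9 organisers):
Ralston vs Ivery: Ivery wins 5–4.
Ralston vs Penrith: 1 for Ralston, 8 for Penrith — Penrith by 8–1.
Ralston vs Kelston: 3+2+1 = 6 for Ralston, 3 for Kelston — Ralston by 6–3.
Ralston–Ostley: Ostley 5–4.
Ralston vs Elsford: 3 to 6, Elsford.
Ralston beats Kelston; loses to Ivery, Penrith, Ostley, Elsford — 1 pairwise win.

1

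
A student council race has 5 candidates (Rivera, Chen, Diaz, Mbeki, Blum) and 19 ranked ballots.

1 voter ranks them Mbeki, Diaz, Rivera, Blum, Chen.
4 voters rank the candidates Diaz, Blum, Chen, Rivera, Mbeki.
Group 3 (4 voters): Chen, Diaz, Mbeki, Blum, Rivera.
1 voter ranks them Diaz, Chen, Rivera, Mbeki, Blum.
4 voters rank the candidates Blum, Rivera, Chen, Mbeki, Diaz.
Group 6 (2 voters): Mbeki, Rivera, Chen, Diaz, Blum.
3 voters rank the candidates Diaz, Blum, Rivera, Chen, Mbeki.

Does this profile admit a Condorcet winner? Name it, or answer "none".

none

Head-to-head results (19 voters):
Rivera vs Chen: 10 to 9, Rivera.
Rivera vs Diaz: 6 to 13, Diaz.
Rivera vs Mbeki: Rivera is ranked higher on 4+1+4+3 = 12 ballots, Mbeki on 7. Rivera wins 12–7.
Rivera vs Blum: Rivera is ranked higher on 1+1+2 = 4 ballots, Blum on 15. Blum wins 15–4.
Chen vs Diaz: Chen is ranked higher on 4+4+2 = 10 ballots, Diaz on 9. Chen wins 10–9.
Chen vs Mbeki: 4+4+1+4+3 = 16 for Chen, 3 for Mbeki — Chen by 16–3.
Chen vs Blum: Chen preferred on 4+1+2 = 7 ballots; Blum wins 12–7.
Diaz vs Mbeki: Diaz is ranked higher on 4+4+1+3 = 12 ballots, Mbeki on 7. Diaz wins 12–7.
Diaz vs Blum: 15 to 4, Diaz.
Mbeki vs Blum: Mbeki is ranked higher on 1+4+1+2 = 8 ballots, Blum on 11. Blum wins 11–8.
Each candidate drops at least one matchup (Rivera loses to Diaz; Chen loses to Rivera; Diaz loses to Chen; Mbeki loses to Rivera; Blum loses to Diaz); the cycle Rivera → Chen → Diaz → Rivera rules out a Condorcet winner.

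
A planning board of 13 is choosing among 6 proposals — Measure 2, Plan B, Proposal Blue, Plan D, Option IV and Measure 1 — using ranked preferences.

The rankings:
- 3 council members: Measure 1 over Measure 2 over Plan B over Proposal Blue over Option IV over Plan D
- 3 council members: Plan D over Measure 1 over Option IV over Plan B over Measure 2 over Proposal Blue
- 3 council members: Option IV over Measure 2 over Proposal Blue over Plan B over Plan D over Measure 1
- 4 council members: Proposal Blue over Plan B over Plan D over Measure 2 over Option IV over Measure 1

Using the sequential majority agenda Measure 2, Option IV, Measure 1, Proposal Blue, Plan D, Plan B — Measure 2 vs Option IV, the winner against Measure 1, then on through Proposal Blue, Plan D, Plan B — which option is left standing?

Plan B

Round 1: Measure 2 vs Option IV — 7–6, Measure 2 advances.
Round 2: Measure 2 vs Measure 1 — 7–6, Measure 2 advances.
Round 3: Measure 2 vs Proposal Blue — 9–4, Measure 2 advances.
Round 4: Measure 2 vs Plan D — 6–7, Plan D advances.
Round 5: Plan D vs Plan B — 3–10, Plan B advances.
Plan B survives the agenda.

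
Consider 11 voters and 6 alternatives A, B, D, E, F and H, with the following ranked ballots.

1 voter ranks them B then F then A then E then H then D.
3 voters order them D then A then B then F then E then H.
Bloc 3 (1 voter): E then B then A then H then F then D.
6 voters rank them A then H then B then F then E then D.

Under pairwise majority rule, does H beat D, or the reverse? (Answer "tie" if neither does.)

Ballots ranking H above D: 1 + 1 + 6 = 8.
Ballots ranking D above H: 11 − 8 = 3.
H wins the head-to-head 8–3.

H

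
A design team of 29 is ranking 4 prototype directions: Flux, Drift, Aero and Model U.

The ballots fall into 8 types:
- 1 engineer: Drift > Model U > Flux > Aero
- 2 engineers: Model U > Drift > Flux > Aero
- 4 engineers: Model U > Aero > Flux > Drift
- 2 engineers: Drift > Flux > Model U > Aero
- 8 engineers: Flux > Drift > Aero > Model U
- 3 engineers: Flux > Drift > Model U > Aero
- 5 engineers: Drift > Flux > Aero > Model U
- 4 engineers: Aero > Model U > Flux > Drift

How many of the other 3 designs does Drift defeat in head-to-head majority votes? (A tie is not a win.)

2

Drift against each rival (29 engineers):
Drift–Flux: Flux 19–10.
Drift vs Aero: Drift is ranked higher on 1+2+2+8+3+5 = 21 ballots, Aero on 8. Drift wins 21–8.
Drift–Model U: Drift 19–10.
Drift beats Aero, Model U; loses to Flux — 2 pairwise wins.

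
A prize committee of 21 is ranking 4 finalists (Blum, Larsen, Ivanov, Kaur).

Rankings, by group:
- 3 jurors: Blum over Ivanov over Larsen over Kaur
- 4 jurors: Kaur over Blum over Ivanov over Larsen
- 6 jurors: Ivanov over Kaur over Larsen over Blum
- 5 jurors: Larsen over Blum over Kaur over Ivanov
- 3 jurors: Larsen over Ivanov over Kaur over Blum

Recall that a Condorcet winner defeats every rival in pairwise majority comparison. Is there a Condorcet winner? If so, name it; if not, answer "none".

none

Check each pair by majority over 21 ballots:
Blum vs Larsen: Blum is ranked higher on 3+4 = 7 ballots, Larsen on 14. Larsen wins 14–7.
Blum vs Ivanov: Blum, 12–9.
Blum vs Kaur: Kaur, 13–8.
Larsen vs Ivanov: Larsen is ranked higher on 5+3 = 8 ballots, Ivanov on 13. Ivanov wins 13–8.
Larsen vs Kaur: 11 to 10, Larsen.
Ivanov vs Kaur: Ivanov wins 12–9.
Every nominee loses at least once (Blum loses to Larsen; Larsen loses to Ivanov; Ivanov loses to Blum; Kaur loses to Larsen). The majority relation contains the cycle Blum > Ivanov > Larsen > Blum, so there is no Condorcet winner.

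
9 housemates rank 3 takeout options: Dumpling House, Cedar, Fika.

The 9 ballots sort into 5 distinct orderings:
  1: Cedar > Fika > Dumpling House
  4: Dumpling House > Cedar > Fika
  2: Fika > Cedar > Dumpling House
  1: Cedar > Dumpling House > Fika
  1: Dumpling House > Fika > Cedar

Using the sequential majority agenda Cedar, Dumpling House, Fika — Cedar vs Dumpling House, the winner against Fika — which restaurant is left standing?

Round 1: Cedar vs Dumpling House — 4–5, Dumpling House advances.
Round 2: Dumpling House vs Fika — 6–3, Dumpling House advances.
Dumpling House survives the agenda.

Dumpling House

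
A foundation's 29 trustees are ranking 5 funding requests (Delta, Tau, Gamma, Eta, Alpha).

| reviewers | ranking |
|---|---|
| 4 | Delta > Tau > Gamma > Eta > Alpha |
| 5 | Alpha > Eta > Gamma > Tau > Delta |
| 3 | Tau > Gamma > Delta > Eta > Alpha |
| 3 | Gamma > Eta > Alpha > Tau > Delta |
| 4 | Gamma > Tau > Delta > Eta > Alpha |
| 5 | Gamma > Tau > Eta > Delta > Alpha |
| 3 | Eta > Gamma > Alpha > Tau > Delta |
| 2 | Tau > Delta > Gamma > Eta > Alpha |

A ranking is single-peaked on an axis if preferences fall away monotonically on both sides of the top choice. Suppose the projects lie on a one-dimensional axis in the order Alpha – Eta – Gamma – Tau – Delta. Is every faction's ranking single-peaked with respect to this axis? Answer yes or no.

yes

Axis positions: Alpha=1, Eta=2, Gamma=3, Tau=4, Delta=5.
Faction 1 (peak Delta at position 5): ranking walks positions 5-4-3-2-1, expanding outward from the peak — single-peaked.
Faction 2 (peak Alpha at position 1): ranking walks positions 1-2-3-4-5, expanding outward from the peak — single-peaked.
Faction 3 (peak Tau at position 4): ranking walks positions 4-3-5-2-1, expanding outward from the peak — single-peaked.
Faction 4 (peak Gamma at position 3): ranking walks positions 3-2-1-4-5, expanding outward from the peak — single-peaked.
Faction 5 (peak Gamma at position 3): ranking walks positions 3-4-5-2-1, expanding outward from the peak — single-peaked.
Faction 6 (peak Gamma at position 3): ranking walks positions 3-4-2-5-1, expanding outward from the peak — single-peaked.
Faction 7 (peak Eta at position 2): ranking walks positions 2-3-1-4-5, expanding outward from the peak — single-peaked.
Faction 8 (peak Tau at position 4): ranking walks positions 4-5-3-2-1, expanding outward from the peak — single-peaked.
Every ranking is single-peaked on this axis.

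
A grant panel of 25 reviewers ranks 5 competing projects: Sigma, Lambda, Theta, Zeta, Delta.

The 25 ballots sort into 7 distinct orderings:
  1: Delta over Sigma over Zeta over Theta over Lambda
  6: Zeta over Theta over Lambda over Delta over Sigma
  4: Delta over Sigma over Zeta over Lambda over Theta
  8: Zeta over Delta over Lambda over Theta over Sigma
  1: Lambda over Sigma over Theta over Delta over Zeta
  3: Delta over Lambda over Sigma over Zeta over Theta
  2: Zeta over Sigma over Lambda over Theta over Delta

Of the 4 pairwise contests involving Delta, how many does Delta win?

3

Delta against each rival (25 reviewers):
Delta vs Sigma: 1+6+4+8+3 = 22 for Delta, 3 for Sigma — Delta by 22–3.
Delta vs Lambda: Delta preferred on 1+4+8+3 = 16 ballots; Delta wins 16–9.
Delta–Theta: Delta 16–9.
Delta vs Zeta: Delta preferred on 1+4+1+3 = 9 ballots; Zeta wins 16–9.
Delta beats Sigma, Lambda, Theta; loses to Zeta — 3 pairwise wins.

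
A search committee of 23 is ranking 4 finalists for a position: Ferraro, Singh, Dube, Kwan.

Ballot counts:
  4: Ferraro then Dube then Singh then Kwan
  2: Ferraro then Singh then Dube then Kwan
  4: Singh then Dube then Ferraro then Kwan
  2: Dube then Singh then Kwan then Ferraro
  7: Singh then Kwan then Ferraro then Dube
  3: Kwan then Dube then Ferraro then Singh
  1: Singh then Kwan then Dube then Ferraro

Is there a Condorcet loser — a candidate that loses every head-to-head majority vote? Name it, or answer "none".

none

Head-to-head results (23 committee members):
Ferraro vs Singh: Singh wins 14–9.
Ferraro vs Dube: 13 to 10, Ferraro.
Ferraro vs Kwan: Ferraro is ranked higher on 4+2+4 = 10 ballots, Kwan on 13. Kwan wins 13–10.
Singh–Dube: Singh 14–9.
Singh–Kwan: Singh 20–3.
Dube vs Kwan: Dube wins 12–11.
No candidate is winless: Ferraro beats Dube; Singh beats Ferraro; Dube beats Kwan; Kwan beats Ferraro. There is no Condorcet loser.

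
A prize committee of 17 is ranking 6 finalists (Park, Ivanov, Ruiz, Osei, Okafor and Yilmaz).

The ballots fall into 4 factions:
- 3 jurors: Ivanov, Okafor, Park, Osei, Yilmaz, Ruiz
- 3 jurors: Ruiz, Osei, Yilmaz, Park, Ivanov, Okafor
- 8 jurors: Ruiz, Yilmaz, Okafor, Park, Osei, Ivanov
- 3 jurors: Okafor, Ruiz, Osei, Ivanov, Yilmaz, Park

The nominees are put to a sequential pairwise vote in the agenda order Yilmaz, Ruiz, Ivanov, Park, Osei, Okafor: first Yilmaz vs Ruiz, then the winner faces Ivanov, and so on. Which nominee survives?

Ruiz

Round 1: Yilmaz vs Ruiz — 3–14, Ruiz advances.
Round 2: Ruiz vs Ivanov — 14–3, Ruiz advances.
Round 3: Ruiz vs Park — 14–3, Ruiz advances.
Round 4: Ruiz vs Osei — 14–3, Ruiz advances.
Round 5: Ruiz vs Okafor — 11–6, Ruiz advances.
The agenda winner is Ruiz.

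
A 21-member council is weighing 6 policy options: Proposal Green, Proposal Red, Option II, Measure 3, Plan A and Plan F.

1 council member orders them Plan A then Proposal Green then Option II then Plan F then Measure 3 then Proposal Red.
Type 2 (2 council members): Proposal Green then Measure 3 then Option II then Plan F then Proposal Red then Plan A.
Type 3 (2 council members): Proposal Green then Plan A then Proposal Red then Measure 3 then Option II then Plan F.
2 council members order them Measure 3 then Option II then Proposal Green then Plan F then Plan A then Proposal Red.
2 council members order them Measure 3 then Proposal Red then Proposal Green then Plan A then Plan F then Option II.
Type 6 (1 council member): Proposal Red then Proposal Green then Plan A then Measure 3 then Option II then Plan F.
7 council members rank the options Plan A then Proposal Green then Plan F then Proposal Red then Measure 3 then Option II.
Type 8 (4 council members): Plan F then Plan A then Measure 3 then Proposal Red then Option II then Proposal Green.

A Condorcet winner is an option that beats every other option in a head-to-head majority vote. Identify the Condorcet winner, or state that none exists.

Plan A

Pairwise majorities:
Proposal Green vs Proposal Red: Proposal Green, 14–7.
Proposal Green vs Option II: Proposal Green wins 15–6.
Proposal Green–Measure 3: Proposal Green 13–8.
Proposal Green–Plan A: Plan A 12–9.
Proposal Green vs Plan F: Proposal Green, 17–4.
Proposal Red–Option II: Proposal Red 16–5.
Proposal Red vs Measure 3: Measure 3, 11–10.
Proposal Red–Plan A: Plan A 16–5.
Proposal Red vs Plan F: Plan F wins 16–5.
Option II vs Measure 3: Measure 3 wins 20–1.
Option II–Plan A: Plan A 17–4.
Option II vs Plan F: Plan F wins 13–8.
Measure 3–Plan A: Plan A 15–6.
Measure 3 vs Plan F: Plan F wins 12–9.
Plan A–Plan F: Plan A 13–8.
Plan A wins every pairwise contest, so Plan A is the Condorcet winner.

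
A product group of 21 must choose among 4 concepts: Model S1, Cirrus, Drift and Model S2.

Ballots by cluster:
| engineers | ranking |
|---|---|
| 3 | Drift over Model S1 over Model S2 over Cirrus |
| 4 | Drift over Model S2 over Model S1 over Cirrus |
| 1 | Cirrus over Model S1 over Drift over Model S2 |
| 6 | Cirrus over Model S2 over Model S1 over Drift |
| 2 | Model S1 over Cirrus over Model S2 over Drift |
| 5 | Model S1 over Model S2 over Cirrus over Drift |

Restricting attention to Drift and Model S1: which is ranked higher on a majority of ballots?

Model S1

Ballots ranking Drift above Model S1: 3 + 4 = 7.
Ballots ranking Model S1 above Drift: 21 − 7 = 14.
Model S1 wins the head-to-head 14–7.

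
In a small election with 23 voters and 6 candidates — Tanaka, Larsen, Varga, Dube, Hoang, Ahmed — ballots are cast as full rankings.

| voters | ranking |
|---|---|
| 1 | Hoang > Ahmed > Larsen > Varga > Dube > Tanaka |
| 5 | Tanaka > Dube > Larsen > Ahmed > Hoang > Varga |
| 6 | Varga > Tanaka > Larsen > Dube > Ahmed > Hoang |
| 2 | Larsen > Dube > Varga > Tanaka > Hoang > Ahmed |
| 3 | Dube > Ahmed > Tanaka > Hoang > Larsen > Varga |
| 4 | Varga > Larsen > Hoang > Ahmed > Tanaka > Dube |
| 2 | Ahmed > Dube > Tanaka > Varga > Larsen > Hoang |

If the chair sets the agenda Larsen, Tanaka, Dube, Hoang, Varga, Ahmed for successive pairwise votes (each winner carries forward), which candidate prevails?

Round 1: Larsen vs Tanaka — 7–16, Tanaka advances.
Round 2: Tanaka vs Dube — 15–8, Tanaka advances.
Round 3: Tanaka vs Hoang — 18–5, Tanaka advances.
Round 4: Tanaka vs Varga — 10–13, Varga advances.
Round 5: Varga vs Ahmed — 12–11, Varga advances.
The agenda winner is Varga.

Varga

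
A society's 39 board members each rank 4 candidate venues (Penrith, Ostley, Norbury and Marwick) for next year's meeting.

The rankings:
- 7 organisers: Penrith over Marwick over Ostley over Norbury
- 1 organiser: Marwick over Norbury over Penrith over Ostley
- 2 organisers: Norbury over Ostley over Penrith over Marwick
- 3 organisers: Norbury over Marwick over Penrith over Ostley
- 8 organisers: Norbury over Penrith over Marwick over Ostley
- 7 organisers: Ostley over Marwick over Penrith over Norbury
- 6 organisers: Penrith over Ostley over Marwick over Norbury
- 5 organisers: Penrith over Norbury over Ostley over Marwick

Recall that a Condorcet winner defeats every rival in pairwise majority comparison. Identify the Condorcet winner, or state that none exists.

Pairwise majorities:
Penrith vs Ostley: 7+1+3+8+6+5 = 30 for Penrith, 9 for Ostley — Penrith by 30–9.
Penrith vs Norbury: Penrith is ranked higher on 7+7+6+5 = 25 ballots, Norbury on 14. Penrith wins 25–14.
Penrith vs Marwick: Penrith, 28–11.
Ostley vs Norbury: Ostley wins 20–19.
Ostley vs Marwick: 20 to 19, Ostley.
Norbury vs Marwick: 2+3+8+5 = 18 for Norbury, 21 for Marwick — Marwick by 21–18.
Only Penrith has no losses; Penrith is the Condorcet winner.

Penrith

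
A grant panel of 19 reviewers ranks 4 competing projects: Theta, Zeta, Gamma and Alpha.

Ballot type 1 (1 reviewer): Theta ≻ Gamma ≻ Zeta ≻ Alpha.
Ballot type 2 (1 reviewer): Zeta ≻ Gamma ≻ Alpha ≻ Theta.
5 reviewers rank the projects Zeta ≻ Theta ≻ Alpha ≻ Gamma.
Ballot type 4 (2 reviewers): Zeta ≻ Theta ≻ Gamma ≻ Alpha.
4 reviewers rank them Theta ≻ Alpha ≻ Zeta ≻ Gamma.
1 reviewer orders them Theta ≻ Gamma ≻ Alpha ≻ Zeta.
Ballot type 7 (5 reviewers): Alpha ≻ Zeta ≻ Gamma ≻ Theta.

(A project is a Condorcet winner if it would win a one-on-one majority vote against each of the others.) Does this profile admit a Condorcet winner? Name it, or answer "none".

Check each pair by majority over 19 ballots:
Theta vs Zeta: 1+4+1 = 6 for Theta, 13 for Zeta — Zeta by 13–6.
Theta vs Gamma: 13 to 6, Theta.
Theta vs Alpha: 1+5+2+4+1 = 13 for Theta, 6 for Alpha — Theta by 13–6.
Zeta vs Gamma: 1+5+2+4+5 = 17 for Zeta, 2 for Gamma — Zeta by 17–2.
Zeta vs Alpha: Zeta preferred on 1+1+5+2 = 9 ballots; Alpha wins 10–9.
Gamma vs Alpha: Gamma preferred on 1+1+2+1 = 5 ballots; Alpha wins 14–5.
Each project drops at least one matchup (Theta loses to Zeta; Zeta loses to Alpha; Gamma loses to Theta; Alpha loses to Theta); the cycle Theta beats Alpha beats Zeta beats Theta rules out a Condorcet winner.

none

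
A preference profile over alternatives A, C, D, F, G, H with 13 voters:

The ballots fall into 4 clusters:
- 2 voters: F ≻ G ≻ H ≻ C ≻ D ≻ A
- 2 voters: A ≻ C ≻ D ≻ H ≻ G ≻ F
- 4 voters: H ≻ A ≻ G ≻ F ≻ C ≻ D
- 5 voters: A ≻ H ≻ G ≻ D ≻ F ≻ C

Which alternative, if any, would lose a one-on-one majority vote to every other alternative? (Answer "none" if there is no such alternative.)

Head-to-head results (13 voters):
A–C: A 11–2.
A vs D: A, 11–2.
A vs F: 2+4+5 = 11 for A, 2 for F — A by 11–2.
A vs G: A is ranked higher on 2+4+5 = 11 ballots, G on 2. A wins 11–2.
A vs H: A preferred on 2+5 = 7 ballots; A wins 7–6.
C vs D: 2+2+4 = 8 for C, 5 for D — C by 8–5.
C–F: F 11–2.
C vs G: C preferred on 2 ballots; G wins 11–2.
C vs H: 2 for C, 11 for H — H by 11–2.
D vs F: D wins 7–6.
D vs G: G wins 11–2.
D vs H: 2 for D, 11 for H — H by 11–2.
F vs G: 2 to 11, G.
F vs H: F is ranked higher on 2 ballots, H on 11. H wins 11–2.
G vs H: G preferred on 2 ballots; H wins 11–2.
Each alternative has at least one pairwise win (A beats C; C beats D; D beats F; F beats C; G beats C; H beats C) — no Condorcet loser.

none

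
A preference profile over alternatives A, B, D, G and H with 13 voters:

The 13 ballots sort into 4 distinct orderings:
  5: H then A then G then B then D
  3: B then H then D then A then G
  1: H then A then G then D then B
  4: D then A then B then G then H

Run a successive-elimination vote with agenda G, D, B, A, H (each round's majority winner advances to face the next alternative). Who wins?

Round 1: G vs D — 6–7, D advances.
Round 2: D vs B — 5–8, B advances.
Round 3: B vs A — 3–10, A advances.
Round 4: A vs H — 4–9, H advances.
H survives the agenda.

H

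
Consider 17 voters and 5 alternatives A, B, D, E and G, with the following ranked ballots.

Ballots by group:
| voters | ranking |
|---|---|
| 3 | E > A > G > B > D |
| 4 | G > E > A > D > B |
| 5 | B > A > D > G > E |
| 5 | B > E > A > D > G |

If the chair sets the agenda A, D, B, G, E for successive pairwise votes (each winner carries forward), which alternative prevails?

B

Round 1: A vs D — 17–0, A advances.
Round 2: A vs B — 7–10, B advances.
Round 3: B vs G — 10–7, B advances.
Round 4: B vs E — 10–7, B advances.
The agenda winner is B.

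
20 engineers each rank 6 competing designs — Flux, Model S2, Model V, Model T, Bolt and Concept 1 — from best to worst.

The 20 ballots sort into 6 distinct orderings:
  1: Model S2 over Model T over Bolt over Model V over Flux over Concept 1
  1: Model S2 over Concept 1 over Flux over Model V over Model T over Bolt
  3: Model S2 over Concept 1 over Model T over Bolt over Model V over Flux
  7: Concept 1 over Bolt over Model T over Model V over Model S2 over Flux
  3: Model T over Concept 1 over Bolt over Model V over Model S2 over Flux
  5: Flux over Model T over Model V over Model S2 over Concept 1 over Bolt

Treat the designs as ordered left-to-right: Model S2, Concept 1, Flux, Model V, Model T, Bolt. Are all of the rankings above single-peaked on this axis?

Axis positions: Model S2=1, Concept 1=2, Flux=3, Model V=4, Model T=5, Bolt=6.
Group 1: ranking walks positions 1-5-6-4-3-2; Model T is ranked above Concept 1 even though Concept 1 lies between Model T and the peak Model S2 on the axis — preferences dip and rise again. Not single-peaked.
Group 2 (peak Model S2 at position 1): ranking walks positions 1-2-3-4-5-6, expanding outward from the peak — single-peaked.
Group 3: ranking walks positions 1-2-5-6-4-3; Model T is ranked above Flux even though Flux lies between Model T and the peak Model S2 on the axis — preferences dip and rise again. Not single-peaked.
Group 4: ranking walks positions 2-6-5-4-1-3; Bolt is ranked above Flux even though Flux lies between Bolt and the peak Concept 1 on the axis — preferences dip and rise again. Not single-peaked.
Group 5: ranking walks positions 5-2-6-4-1-3; Concept 1 is ranked above Model V even though Model V lies between Concept 1 and the peak Model T on the axis — preferences dip and rise again. Not single-peaked.
Group 6: ranking walks positions 3-5-4-1-2-6; Model T is ranked above Model V even though Model V lies between Model T and the peak Flux on the axis — preferences dip and rise again. Not single-peaked.
Group 1 violates single-peakedness, so the profile is not single-peaked on this axis.

no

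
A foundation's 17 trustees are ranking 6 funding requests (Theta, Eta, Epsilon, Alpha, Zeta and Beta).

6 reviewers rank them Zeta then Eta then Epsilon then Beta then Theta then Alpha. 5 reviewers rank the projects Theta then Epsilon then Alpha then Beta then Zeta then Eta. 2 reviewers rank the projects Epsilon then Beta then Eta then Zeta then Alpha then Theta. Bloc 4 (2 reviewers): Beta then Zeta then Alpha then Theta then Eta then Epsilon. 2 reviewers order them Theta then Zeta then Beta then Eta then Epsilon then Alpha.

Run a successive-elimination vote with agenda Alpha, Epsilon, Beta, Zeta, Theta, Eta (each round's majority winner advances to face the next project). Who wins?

Round 1: Alpha vs Epsilon — 2–15, Epsilon advances.
Round 2: Epsilon vs Beta — 13–4, Epsilon advances.
Round 3: Epsilon vs Zeta — 7–10, Zeta advances.
Round 4: Zeta vs Theta — 10–7, Zeta advances.
Round 5: Zeta vs Eta — 15–2, Zeta advances.
The agenda winner is Zeta.

Zeta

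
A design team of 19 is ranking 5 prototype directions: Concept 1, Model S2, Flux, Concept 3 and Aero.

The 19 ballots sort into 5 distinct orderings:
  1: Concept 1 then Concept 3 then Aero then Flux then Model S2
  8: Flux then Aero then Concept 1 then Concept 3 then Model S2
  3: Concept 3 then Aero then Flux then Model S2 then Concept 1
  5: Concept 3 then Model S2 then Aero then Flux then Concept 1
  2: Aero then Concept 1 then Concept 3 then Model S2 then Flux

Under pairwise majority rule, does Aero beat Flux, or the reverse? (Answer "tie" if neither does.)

Aero

Ballots ranking Aero above Flux: 1 + 3 + 5 + 2 = 11.
Ballots ranking Flux above Aero: 19 − 11 = 8.
Aero wins the head-to-head 11–8.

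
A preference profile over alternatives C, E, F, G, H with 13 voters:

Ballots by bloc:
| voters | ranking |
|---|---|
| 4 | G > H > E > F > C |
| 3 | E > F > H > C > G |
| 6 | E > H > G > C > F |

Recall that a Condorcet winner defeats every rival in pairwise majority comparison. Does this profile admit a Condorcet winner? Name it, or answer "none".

E

Head-to-head results (13 voters):
C vs E: C preferred on 0 ballots; E wins 13–0.
C–F: F 7–6.
C vs G: C is ranked higher on 3 ballots, G on 10. G wins 10–3.
C vs H: 0 to 13, H.
E vs F: 4+3+6 = 13 for E, 0 for F — E by 13–0.
E vs G: 3+6 = 9 for E, 4 for G — E by 9–4.
E vs H: E, 9–4.
F–G: G 10–3.
F vs H: F is ranked higher on 3 ballots, H on 10. H wins 10–3.
G vs H: H wins 9–4.
E beats each of C, F, G, H — E is the Condorcet winner.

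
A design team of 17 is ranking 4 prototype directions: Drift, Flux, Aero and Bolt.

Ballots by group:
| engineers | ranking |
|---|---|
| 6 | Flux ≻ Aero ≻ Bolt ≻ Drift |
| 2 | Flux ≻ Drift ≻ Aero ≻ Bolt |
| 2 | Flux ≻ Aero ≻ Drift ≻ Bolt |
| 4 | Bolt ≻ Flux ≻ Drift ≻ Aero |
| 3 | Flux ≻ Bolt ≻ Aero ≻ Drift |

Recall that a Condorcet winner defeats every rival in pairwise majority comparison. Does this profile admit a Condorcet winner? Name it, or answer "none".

Head-to-head results (17 engineers):
Drift vs Flux: Flux wins 17–0.
Drift vs Aero: Aero, 11–6.
Drift–Bolt: Bolt 13–4.
Flux vs Aero: Flux, 17–0.
Flux vs Bolt: Flux, 13–4.
Aero–Bolt: Aero 10–7.
Flux defeats every rival head-to-head and is the Condorcet winner.

Flux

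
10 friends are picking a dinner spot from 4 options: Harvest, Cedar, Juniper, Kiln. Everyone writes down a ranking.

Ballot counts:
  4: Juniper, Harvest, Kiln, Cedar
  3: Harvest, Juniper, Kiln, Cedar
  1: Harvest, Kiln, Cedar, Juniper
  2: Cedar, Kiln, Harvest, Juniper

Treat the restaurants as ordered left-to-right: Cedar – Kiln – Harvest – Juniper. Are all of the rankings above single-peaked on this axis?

yes

Axis positions: Cedar=1, Kiln=2, Harvest=3, Juniper=4.
Bloc 1 (peak Juniper at position 4): ranking walks positions 4-3-2-1, expanding outward from the peak — single-peaked.
Bloc 2 (peak Harvest at position 3): ranking walks positions 3-4-2-1, expanding outward from the peak — single-peaked.
Bloc 3 (peak Harvest at position 3): ranking walks positions 3-2-1-4, expanding outward from the peak — single-peaked.
Bloc 4 (peak Cedar at position 1): ranking walks positions 1-2-3-4, expanding outward from the peak — single-peaked.
Every ranking is single-peaked on this axis.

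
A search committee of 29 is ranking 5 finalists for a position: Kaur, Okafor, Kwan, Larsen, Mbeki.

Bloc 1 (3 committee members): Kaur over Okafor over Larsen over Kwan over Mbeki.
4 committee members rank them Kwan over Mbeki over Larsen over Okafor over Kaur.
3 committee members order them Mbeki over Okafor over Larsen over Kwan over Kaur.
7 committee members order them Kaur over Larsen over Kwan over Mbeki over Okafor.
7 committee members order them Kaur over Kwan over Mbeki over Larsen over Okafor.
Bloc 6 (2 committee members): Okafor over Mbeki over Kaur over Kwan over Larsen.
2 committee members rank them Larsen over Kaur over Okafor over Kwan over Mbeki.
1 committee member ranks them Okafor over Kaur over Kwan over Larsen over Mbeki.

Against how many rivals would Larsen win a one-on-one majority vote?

Larsen against each rival (29 committee members):
Larsen vs Kaur: Kaur, 20–9.
Larsen vs Okafor: Larsen, 20–9.
Larsen–Kwan: Larsen 15–14.
Larsen vs Mbeki: Mbeki, 16–13.
Larsen beats Okafor, Kwan; loses to Kaur, Mbeki — 2 pairwise wins.

2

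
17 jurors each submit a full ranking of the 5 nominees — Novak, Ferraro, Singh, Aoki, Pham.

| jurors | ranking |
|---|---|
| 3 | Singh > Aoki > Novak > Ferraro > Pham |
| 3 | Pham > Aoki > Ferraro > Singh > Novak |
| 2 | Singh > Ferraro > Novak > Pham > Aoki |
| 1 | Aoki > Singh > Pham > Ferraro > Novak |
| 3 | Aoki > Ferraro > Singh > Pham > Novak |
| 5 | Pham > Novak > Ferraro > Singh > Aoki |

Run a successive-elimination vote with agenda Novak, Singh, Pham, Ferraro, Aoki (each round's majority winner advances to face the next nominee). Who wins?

Round 1: Novak vs Singh — 5–12, Singh advances.
Round 2: Singh vs Pham — 9–8, Singh advances.
Round 3: Singh vs Ferraro — 6–11, Ferraro advances.
Round 4: Ferraro vs Aoki — 7–10, Aoki advances.
The agenda winner is Aoki.

Aoki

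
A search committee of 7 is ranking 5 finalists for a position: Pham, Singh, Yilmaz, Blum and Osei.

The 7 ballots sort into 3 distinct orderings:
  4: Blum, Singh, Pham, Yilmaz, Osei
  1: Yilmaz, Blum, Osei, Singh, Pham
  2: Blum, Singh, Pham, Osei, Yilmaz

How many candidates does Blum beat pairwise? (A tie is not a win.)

Blum against each rival (7 committee members):
Blum–Pham: Blum 7–0.
Blum vs Singh: Blum, 7–0.
Blum vs Yilmaz: 6 to 1, Blum.
Blum vs Osei: 4+1+2 = 7 for Blum, 0 for Osei — Blum by 7–0.
Blum beats Pham, Singh, Yilmaz, Osei — 4 pairwise wins.

4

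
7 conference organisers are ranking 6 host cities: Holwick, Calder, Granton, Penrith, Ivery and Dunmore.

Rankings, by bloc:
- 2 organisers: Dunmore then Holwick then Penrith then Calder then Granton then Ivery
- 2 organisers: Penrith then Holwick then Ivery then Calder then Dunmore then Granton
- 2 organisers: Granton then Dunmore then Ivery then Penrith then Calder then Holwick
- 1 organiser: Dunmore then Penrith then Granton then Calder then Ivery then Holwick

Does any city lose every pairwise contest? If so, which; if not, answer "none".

none

Head-to-head results (7 organisers):
Holwick vs Calder: 4 to 3, Holwick.
Holwick vs Granton: Holwick preferred on 2+2 = 4 ballots; Holwick wins 4–3.
Holwick vs Penrith: Penrith, 5–2.
Holwick vs Ivery: Holwick, 4–3.
Holwick vs Dunmore: Holwick preferred on 2 ballots; Dunmore wins 5–2.
Calder vs Granton: Calder, 4–3.
Calder vs Penrith: Calder is ranked higher on 0 ballots, Penrith on 7. Penrith wins 7–0.
Calder vs Ivery: 3 to 4, Ivery.
Calder vs Dunmore: Dunmore, 5–2.
Granton vs Penrith: 2 to 5, Penrith.
Granton vs Ivery: Granton preferred on 2+2+1 = 5 ballots; Granton wins 5–2.
Granton vs Dunmore: Dunmore, 5–2.
Penrith vs Ivery: Penrith, 5–2.
Penrith vs Dunmore: Dunmore wins 5–2.
Ivery vs Dunmore: 2 to 5, Dunmore.
Each city has at least one pairwise win (Holwick beats Calder; Calder beats Granton; Granton beats Ivery; Penrith beats Holwick; Ivery beats Calder; Dunmore beats Holwick) — no Condorcet loser.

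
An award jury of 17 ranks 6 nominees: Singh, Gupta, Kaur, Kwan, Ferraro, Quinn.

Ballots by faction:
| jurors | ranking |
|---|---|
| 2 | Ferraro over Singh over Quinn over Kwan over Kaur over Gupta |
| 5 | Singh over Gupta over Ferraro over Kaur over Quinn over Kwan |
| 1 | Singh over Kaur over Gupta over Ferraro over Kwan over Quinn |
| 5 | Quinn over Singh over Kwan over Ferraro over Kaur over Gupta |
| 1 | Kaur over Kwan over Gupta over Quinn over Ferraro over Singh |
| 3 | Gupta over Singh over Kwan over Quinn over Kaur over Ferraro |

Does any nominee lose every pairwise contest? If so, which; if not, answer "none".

Pairwise majorities:
Singh vs Gupta: 2+5+1+5 = 13 for Singh, 4 for Gupta — Singh by 13–4.
Singh vs Kaur: Singh wins 16–1.
Singh vs Kwan: 2+5+1+5+3 = 16 for Singh, 1 for Kwan — Singh by 16–1.
Singh vs Ferraro: Singh, 14–3.
Singh vs Quinn: Singh is ranked higher on 2+5+1+3 = 11 ballots, Quinn on 6. Singh wins 11–6.
Gupta vs Kaur: Kaur wins 9–8.
Gupta–Kwan: Gupta 9–8.
Gupta–Ferraro: Gupta 10–7.
Gupta vs Quinn: Gupta, 10–7.
Kaur vs Kwan: Kwan wins 10–7.
Kaur–Ferraro: Ferraro 12–5.
Kaur vs Quinn: 7 to 10, Quinn.
Kwan vs Ferraro: Kwan is ranked higher on 5+1+3 = 9 ballots, Ferraro on 8. Kwan wins 9–8.
Kwan vs Quinn: 5 to 12, Quinn.
Ferraro vs Quinn: Ferraro is ranked higher on 2+5+1 = 8 ballots, Quinn on 9. Quinn wins 9–8.
Every nominee wins at least one matchup (Singh beats Gupta; Gupta beats Kwan; Kaur beats Gupta; Kwan beats Kaur; Ferraro beats Kaur; Quinn beats Kaur), so there is no Condorcet loser.

none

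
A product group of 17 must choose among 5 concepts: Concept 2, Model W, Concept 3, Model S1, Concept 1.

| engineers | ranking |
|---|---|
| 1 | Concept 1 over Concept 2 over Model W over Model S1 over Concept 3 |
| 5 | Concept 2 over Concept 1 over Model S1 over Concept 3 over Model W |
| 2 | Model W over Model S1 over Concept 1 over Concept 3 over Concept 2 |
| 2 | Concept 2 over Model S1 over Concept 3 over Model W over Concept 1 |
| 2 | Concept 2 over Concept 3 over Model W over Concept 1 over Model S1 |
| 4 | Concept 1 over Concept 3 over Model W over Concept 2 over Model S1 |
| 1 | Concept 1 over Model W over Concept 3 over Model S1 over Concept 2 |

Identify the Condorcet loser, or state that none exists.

Pairwise majorities:
Concept 2 vs Model W: 1+5+2+2 = 10 for Concept 2, 7 for Model W — Concept 2 by 10–7.
Concept 2 vs Concept 3: Concept 2 preferred on 1+5+2+2 = 10 ballots; Concept 2 wins 10–7.
Concept 2 vs Model S1: 14 to 3, Concept 2.
Concept 2 vs Concept 1: 9 to 8, Concept 2.
Model W vs Concept 3: Concept 3, 13–4.
Model W vs Model S1: Model W preferred on 1+2+2+4+1 = 10 ballots; Model W wins 10–7.
Model W vs Concept 1: Concept 1, 11–6.
Concept 3 vs Model S1: 7 to 10, Model S1.
Concept 3 vs Concept 1: Concept 3 is ranked higher on 2+2 = 4 ballots, Concept 1 on 13. Concept 1 wins 13–4.
Model S1 vs Concept 1: 2+2 = 4 for Model S1, 13 for Concept 1 — Concept 1 by 13–4.
No design is winless: Concept 2 beats Model W; Model W beats Model S1; Concept 3 beats Model W; Model S1 beats Concept 3; Concept 1 beats Model W. There is no Condorcet loser.

none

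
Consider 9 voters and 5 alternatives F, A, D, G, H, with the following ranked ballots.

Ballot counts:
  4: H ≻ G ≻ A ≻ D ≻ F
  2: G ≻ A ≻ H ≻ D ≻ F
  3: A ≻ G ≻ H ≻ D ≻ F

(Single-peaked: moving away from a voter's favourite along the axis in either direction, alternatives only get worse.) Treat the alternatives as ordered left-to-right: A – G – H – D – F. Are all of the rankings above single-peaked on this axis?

Axis positions: A=1, G=2, H=3, D=4, F=5.
Cluster 1 (peak H at position 3): ranking walks positions 3-2-1-4-5, expanding outward from the peak — single-peaked.
Cluster 2 (peak G at position 2): ranking walks positions 2-1-3-4-5, expanding outward from the peak — single-peaked.
Cluster 3 (peak A at position 1): ranking walks positions 1-2-3-4-5, expanding outward from the peak — single-peaked.
Every ranking is single-peaked on this axis.

yes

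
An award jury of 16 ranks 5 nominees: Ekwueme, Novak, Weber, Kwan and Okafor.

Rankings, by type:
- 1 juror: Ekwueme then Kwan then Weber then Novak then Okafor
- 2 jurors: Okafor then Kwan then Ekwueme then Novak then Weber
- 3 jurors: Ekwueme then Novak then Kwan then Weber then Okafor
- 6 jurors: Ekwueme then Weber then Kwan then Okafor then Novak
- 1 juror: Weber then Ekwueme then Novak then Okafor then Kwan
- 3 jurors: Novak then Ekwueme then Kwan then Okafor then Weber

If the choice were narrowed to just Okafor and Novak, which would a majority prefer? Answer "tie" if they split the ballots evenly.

Ballots ranking Okafor above Novak: 2 + 6 = 8.
Ballots ranking Novak above Okafor: 16 − 8 = 8.
8–8: the pair ties.

tie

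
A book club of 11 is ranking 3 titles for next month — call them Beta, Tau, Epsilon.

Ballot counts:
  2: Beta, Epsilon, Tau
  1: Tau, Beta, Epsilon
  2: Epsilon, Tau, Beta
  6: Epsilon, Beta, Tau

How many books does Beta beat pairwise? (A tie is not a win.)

1

Beta against each rival (11 members):
Beta vs Tau: Beta is ranked higher on 2+6 = 8 ballots, Tau on 3. Beta wins 8–3.
Beta vs Epsilon: 3 to 8, Epsilon.
Beta beats Tau; loses to Epsilon — 1 pairwise win.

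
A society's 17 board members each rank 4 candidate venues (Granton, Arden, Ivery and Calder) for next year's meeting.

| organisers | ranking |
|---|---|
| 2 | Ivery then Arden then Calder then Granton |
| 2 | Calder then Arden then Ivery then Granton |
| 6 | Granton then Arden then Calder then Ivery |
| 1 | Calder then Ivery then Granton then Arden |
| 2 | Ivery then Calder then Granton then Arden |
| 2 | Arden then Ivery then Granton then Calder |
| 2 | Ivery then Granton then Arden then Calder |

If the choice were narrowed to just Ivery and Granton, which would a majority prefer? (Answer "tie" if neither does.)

Ivery

Ballots ranking Ivery above Granton: 2 + 2 + 1 + 2 + 2 + 2 = 11.
Ballots ranking Granton above Ivery: 17 − 11 = 6.
Ivery wins the head-to-head 11–6.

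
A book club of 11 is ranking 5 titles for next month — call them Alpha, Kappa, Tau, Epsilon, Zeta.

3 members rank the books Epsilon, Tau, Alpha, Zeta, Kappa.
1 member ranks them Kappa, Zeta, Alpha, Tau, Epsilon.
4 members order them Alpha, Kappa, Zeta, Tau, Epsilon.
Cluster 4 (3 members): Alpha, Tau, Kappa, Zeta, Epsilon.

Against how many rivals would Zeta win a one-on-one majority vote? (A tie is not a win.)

Zeta against each rival (11 members):
Zeta vs Alpha: Zeta preferred on 1 ballot; Alpha wins 10–1.
Zeta–Kappa: Kappa 8–3.
Zeta–Tau: Tau 6–5.
Zeta–Epsilon: Zeta 8–3.
Zeta beats Epsilon; loses to Alpha, Kappa, Tau — 1 pairwise win.

1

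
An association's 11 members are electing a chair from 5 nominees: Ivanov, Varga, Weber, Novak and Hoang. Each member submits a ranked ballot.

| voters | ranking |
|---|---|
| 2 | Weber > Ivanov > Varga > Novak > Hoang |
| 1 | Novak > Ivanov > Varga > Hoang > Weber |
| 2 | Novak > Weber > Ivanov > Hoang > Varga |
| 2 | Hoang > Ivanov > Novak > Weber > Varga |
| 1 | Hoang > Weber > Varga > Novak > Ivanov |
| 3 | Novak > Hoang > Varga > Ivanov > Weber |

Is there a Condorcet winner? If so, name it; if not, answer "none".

Novak

Check each pair by majority over 11 ballots:
Ivanov vs Varga: Ivanov, 7–4.
Ivanov vs Weber: Ivanov wins 6–5.
Ivanov vs Novak: Novak, 7–4.
Ivanov–Hoang: Hoang 6–5.
Varga vs Weber: Weber wins 7–4.
Varga vs Novak: Novak, 8–3.
Varga vs Hoang: Hoang wins 8–3.
Weber vs Novak: Novak wins 8–3.
Weber vs Hoang: Hoang wins 7–4.
Novak vs Hoang: Novak, 8–3.
Novak defeats every rival head-to-head and is the Condorcet winner.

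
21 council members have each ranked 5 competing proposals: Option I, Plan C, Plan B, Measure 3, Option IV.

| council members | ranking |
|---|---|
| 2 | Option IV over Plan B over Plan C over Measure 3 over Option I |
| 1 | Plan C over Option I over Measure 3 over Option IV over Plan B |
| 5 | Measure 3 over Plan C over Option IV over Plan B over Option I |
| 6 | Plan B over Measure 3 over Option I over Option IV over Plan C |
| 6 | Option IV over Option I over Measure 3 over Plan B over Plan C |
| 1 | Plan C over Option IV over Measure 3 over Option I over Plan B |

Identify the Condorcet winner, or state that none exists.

Measure 3

Head-to-head results (21 council members):
Option I vs Plan C: Option I is ranked higher on 6+6 = 12 ballots, Plan C on 9. Option I wins 12–9.
Option I vs Plan B: Plan B, 13–8.
Option I vs Measure 3: 7 to 14, Measure 3.
Option I vs Option IV: Option IV, 14–7.
Plan C vs Plan B: 7 to 14, Plan B.
Plan C–Measure 3: Measure 3 17–4.
Plan C vs Option IV: 1+5+1 = 7 for Plan C, 14 for Option IV — Option IV by 14–7.
Plan B vs Measure 3: Plan B preferred on 2+6 = 8 ballots; Measure 3 wins 13–8.
Plan B vs Option IV: Option IV wins 15–6.
Measure 3 vs Option IV: 1+5+6 = 12 for Measure 3, 9 for Option IV — Measure 3 by 12–9.
Only Measure 3 has no losses; Measure 3 is the Condorcet winner.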